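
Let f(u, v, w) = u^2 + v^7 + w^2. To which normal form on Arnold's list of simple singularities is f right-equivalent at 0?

A_6

The Hessian of f at 0 has rank 2. Corank 1: A-series; mu = 6 gives A_6.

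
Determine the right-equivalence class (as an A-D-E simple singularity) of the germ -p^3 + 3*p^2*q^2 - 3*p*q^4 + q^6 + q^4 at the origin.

The Hessian of f at 0 is [[0, 0], [0, 0]] with rank 0, so corank 2. A Groebner basis of the Jacobian ideal J(f) in C{p,q} is {p^3, p^2*q, -p^2/2 + p*q^2, q^3}; counting standard monomials gives mu = 6. Corank 2; j^3 = -p^3 is a perfect cube, so E-series; the 4-jet and mu = 6 give E_6.

E6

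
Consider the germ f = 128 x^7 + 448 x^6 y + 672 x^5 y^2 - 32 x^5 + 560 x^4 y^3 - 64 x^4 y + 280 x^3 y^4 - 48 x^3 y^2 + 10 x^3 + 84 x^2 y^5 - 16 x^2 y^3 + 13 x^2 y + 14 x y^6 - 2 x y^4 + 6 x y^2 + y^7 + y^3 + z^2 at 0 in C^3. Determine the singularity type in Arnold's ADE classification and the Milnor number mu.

Type D_{4}, Milnor number mu = 4.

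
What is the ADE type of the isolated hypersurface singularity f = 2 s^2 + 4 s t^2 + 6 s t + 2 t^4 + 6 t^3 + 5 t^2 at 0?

The Hessian of f at 0 has rank 2. Corank 0: nondegenerate Morse point, so A_1.

A_{1}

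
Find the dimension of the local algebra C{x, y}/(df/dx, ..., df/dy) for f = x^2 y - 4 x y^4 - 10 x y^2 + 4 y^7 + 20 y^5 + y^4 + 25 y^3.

5

The Hessian of f at 0 is [[0, 0], [0, 0]] with rank 0, so corank 2. A Groebner basis of the Jacobian ideal J(f) in C{x,y} is {x^3 + 125*x^2/4 - 3125*y^2/4, x^2/4 + y^3 - 25*y^2/4, x*y - 5*y^2}; counting standard monomials gives mu = 5. Corank 2; j^3 = y*(x - 5*y)^2 has shape L^2 M (L != M), so D-series; mu = 5 gives D_5.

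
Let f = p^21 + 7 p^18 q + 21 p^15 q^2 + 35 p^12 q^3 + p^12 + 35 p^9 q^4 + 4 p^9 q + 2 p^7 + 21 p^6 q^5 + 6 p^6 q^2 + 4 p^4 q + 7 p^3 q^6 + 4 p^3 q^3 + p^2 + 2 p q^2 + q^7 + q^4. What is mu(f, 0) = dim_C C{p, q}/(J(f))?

The Hessian of f at 0 is [[2, 0], [0, 0]] with rank 1, so corank 1. A Groebner basis of the Jacobian ideal J(f) in C{p,q} is {p^3, p + q^2}; counting standard monomials gives mu = 6. Corank 1: A-series; mu = 6 gives A_6.

6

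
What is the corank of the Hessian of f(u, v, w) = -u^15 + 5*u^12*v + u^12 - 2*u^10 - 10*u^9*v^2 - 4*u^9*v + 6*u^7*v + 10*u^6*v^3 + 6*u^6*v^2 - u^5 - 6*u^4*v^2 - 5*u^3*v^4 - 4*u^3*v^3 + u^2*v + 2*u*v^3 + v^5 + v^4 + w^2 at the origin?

2

The Hessian at 0 is [[0, 0, 0], [0, 0, 0], [0, 0, 2]] of rank 1; hence corank 2.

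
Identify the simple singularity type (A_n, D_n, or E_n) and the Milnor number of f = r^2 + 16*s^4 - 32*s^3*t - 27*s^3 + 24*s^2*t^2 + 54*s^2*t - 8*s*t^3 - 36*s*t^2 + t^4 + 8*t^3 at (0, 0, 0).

The Hessian of f at 0 has rank 1. Corank 2; j^3 = -(3*s - 2*t)^3 is a perfect cube, so E-series; the 4-jet and mu = 6 give E_6.

Type E_6, Milnor number mu = 6.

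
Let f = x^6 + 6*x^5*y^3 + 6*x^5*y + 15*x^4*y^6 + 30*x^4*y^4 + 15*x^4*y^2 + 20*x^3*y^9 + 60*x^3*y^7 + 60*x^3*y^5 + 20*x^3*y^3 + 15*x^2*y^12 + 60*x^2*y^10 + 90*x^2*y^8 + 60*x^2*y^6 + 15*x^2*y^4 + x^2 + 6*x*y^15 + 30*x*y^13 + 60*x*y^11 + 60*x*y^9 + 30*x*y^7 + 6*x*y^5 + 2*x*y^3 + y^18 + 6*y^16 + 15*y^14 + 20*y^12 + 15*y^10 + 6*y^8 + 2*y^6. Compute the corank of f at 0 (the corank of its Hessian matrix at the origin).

1

The Hessian at 0 is [[2, 0], [0, 0]] of rank 1; hence corank 1.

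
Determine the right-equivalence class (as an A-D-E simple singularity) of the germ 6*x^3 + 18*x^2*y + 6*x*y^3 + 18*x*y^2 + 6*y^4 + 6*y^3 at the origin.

The Hessian of f at 0 has rank 0. Corank 2; j^3 = 6*(x + y)^3 is a perfect cube, so E-series; the 4-jet and mu = 7 give E_7.

E7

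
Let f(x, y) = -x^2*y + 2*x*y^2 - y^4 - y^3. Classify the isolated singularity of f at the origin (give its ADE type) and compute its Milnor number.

Type D5, Milnor number mu = 5.

The Hessian of f at 0 has rank 0. Corank 2; j^3 = -y*(x - y)^2 has shape L^2 M (L != M), so D-series; mu = 5 gives D_5.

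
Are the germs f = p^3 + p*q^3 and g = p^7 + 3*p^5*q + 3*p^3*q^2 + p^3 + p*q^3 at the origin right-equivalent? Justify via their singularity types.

Yes.

The Hessian of f at 0 is [[0, 0], [0, 0]] with rank 0, so corank 2. A Groebner basis of the Jacobian ideal J(f) in C{p,q} is {p^3, p*q^2, 3*p^2 + q^3}; counting standard monomials gives mu = 7. Corank 2; j^3 = p^3 is a perfect cube, so E-series; the 4-jet and mu = 7 give E_7. The Hessian of g at 0 is [[0, 0], [0, 0]] with rank 0, so corank 2. A Groebner basis of the Jacobian ideal J(g) in C{p,q} is {p^3, p*q^2, 3*p^2 + q^3}; counting standard monomials gives mu = 7. Corank 2; j^3 = p^3 is a perfect cube, so E-series; the 4-jet and mu = 7 give E_7. Both have type E_7, hence right-equivalent.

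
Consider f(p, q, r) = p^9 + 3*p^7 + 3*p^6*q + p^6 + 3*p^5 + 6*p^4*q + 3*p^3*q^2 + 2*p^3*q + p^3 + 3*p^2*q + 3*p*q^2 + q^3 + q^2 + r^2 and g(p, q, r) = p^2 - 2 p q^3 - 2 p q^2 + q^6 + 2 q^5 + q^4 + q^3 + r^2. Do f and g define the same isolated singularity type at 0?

Yes.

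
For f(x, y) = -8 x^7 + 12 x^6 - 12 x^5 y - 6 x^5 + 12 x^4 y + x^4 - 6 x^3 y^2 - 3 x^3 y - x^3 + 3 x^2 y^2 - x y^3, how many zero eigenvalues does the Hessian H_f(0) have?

Hessian at 0 has rank 0.

2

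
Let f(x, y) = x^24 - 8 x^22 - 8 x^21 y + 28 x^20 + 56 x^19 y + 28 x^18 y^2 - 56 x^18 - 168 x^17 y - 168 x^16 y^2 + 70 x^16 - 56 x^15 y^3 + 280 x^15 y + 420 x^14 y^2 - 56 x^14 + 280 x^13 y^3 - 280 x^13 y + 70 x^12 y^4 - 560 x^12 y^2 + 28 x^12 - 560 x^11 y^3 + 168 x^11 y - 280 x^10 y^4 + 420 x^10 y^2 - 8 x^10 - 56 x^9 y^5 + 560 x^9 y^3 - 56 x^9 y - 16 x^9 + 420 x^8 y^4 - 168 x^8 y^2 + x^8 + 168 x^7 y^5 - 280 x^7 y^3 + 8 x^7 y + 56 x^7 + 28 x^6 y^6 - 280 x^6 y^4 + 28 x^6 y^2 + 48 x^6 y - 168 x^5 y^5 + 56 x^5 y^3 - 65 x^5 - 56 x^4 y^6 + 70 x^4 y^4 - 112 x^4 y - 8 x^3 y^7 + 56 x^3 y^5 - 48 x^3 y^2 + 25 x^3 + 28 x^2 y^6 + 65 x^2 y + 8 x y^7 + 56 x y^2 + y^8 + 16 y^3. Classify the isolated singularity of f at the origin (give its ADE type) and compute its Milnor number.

Type D_{9}, Milnor number mu = 9.

The Hessian of f at 0 is [[0, 0], [0, 0]] with rank 0, so corank 2. A Groebner basis of the Jacobian ideal J(f) in C{x,y} is {x^2*y^2 - 75*x^2*y/524288 + 125*x^2/64 - 15*x*y^2/65536 + 75*x*y/16 - 3*y^3/32768 + 5*y^2/2, 125*x^2*y/1048576 - 625*x^2/128 + x*y^3 + 25*x*y^2/131072 - 625*x*y/64 + 5*y^3/65536 - 75*y^2/16, -625*x^2*y/8388608 + 9375*x^2/1024 - 125*x*y^2/1048576 + 4375*x*y/256 + y^4 - 25*y^3/524288 + 125*y^2/16, x^3 + 12*x^2*y/5 + 48*x*y^2/25 + 64*y^3/125}; counting standard monomials gives mu = 9. Corank 2; j^3 = (x + y)*(5*x + 4*y)^2 has shape L^2 M (L != M), so D-series; mu = 9 gives D_9.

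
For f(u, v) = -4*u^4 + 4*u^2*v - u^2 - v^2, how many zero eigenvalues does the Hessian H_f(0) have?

0

The Hessian at 0 is [[-2, 0], [0, -2]] of rank 2; hence corank 0.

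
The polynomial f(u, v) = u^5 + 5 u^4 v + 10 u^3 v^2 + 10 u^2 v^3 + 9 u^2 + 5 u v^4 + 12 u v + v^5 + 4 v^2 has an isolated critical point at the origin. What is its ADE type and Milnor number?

The Hessian of f at 0 has rank 1. Corank 1: A-series; mu = 4 gives A_4.

Type A4, Milnor number mu = 4.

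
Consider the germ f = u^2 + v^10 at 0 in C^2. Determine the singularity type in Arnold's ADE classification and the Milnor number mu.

Type A9, Milnor number mu = 9.

The Hessian of f at 0 has rank 1. Corank 1: A-series; mu = 9 gives A_9.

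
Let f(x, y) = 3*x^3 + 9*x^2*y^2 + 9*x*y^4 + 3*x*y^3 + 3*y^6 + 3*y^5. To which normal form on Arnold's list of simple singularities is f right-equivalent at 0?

E7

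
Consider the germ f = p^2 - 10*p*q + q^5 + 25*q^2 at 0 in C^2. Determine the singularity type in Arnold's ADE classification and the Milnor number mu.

Type A4, Milnor number mu = 4.

The Hessian of f at 0 has rank 1. Corank 1: A-series; mu = 4 gives A_4.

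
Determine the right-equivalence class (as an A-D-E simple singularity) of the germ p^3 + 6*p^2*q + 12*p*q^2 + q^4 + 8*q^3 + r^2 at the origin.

E6

The Hessian of f at 0 is [[0, 0, 0], [0, 0, 0], [0, 0, 2]] with rank 1, so corank 2. A Groebner basis of the Jacobian ideal J(f) in C{p,q,r} is {q^3, p^2 + 4*p*q + 4*q^2, r}; counting standard monomials gives mu = 6. Corank 2; j^3 = (p + 2*q)^3 is a perfect cube, so E-series; the 4-jet and mu = 6 give E_6.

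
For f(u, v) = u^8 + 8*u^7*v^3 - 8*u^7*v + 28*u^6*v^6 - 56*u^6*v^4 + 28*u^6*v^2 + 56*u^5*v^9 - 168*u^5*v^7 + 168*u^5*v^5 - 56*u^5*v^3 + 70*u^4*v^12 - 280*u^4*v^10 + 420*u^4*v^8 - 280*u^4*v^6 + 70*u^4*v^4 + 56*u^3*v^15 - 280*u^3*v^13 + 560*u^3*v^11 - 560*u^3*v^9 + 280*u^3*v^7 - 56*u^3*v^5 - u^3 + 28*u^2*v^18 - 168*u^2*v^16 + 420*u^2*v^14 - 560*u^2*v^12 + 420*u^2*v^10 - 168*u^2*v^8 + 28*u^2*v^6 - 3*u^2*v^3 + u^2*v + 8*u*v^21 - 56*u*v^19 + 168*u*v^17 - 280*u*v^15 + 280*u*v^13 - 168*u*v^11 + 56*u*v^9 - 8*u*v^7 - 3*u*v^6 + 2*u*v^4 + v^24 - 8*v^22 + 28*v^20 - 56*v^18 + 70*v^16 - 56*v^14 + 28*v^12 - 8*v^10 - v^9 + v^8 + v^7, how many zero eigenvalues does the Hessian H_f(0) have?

Hessian at 0 has rank 0.

2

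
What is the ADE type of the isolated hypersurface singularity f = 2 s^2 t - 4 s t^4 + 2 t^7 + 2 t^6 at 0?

The Hessian of f at 0 has rank 0. Corank 2; j^3 = 2*s^2*t has shape L^2 M (L != M), so D-series; mu = 7 gives D_7.

D_{7}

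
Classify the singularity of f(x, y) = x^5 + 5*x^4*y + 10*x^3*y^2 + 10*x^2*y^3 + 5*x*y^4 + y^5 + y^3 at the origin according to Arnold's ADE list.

The Hessian of f at 0 has rank 0. Corank 2; j^3 = y^3 is a perfect cube, so E-series; the 5-jet and mu = 8 give E_8.

E_{8}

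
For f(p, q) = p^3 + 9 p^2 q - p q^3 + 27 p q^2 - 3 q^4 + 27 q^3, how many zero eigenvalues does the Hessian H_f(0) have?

2

Hessian at 0 has rank 0.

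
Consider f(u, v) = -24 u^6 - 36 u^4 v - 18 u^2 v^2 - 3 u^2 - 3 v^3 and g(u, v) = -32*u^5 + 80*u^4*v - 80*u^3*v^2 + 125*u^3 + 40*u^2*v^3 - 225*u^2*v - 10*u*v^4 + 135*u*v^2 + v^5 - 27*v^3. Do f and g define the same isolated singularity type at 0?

The Hessian of f at 0 has rank 1. Corank 1: A-series; mu = 2 gives A_2. The Hessian of g at 0 has rank 0. Corank 2; j^3 = (5*u - 3*v)^3 is a perfect cube, so E-series; the 5-jet and mu = 8 give E_8. f is A_2 but g is E_8, hence not right-equivalent.

No.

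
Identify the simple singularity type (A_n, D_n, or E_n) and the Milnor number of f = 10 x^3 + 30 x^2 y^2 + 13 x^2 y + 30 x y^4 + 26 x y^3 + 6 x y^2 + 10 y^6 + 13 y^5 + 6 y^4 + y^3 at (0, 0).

The Hessian of f at 0 has rank 0. Corank 2; j^3 = (2*x + y)*(5*x^2 + 4*x*y + y^2) splits into three distinct lines over C (the quadratic factor has nonzero discriminant), so D_4.

Type D_{4}, Milnor number mu = 4.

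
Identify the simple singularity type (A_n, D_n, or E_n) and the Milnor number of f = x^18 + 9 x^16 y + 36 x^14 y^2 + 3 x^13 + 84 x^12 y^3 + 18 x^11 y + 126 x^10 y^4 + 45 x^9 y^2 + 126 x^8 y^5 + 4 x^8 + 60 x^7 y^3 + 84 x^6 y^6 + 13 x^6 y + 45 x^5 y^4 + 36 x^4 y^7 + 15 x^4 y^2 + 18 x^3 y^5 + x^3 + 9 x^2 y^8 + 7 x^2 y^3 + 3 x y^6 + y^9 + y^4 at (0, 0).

The Hessian of f at 0 is [[0, 0], [0, 0]] with rank 0, so corank 2. A Groebner basis of the Jacobian ideal J(f) in C{x,y} is {y^3, x^2}; counting standard monomials gives mu = 6. Corank 2; j^3 = x^3 is a perfect cube, so E-series; the 4-jet and mu = 6 give E_6.

Type E6, Milnor number mu = 6.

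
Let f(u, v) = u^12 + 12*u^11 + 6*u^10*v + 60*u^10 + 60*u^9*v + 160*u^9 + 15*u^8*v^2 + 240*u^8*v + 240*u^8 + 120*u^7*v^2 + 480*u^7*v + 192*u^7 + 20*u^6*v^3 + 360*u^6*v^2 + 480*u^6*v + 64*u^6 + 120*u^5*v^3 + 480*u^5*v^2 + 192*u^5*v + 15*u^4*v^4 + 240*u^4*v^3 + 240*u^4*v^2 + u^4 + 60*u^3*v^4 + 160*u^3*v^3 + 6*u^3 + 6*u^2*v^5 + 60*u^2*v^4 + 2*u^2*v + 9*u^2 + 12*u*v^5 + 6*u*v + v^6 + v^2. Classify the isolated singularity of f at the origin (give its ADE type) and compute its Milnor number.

Type A_5, Milnor number mu = 5.

The Hessian of f at 0 is [[18, 6], [6, 2]] with rank 1, so corank 1. A Groebner basis of the Jacobian ideal J(f) in C{u,v} is {u*v^2 - 27*u*v + 81*u - 6*v^2 + 27*v, 135*u*v - 486*u + v^3 + 27*v^2 - 162*v, u^2 + 3*u + v}; counting standard monomials gives mu = 5. Corank 1: A-series; mu = 5 gives A_5.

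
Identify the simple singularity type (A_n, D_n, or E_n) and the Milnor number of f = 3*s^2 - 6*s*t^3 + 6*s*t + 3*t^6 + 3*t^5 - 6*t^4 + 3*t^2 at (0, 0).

Type A_4, Milnor number mu = 4.

The Hessian of f at 0 is [[6, 6], [6, 6]] with rank 1, so corank 1. A Groebner basis of the Jacobian ideal J(f) in C{s,t} is {-s + t^3 - t, s^2 - t^2, s*t + t^2}; counting standard monomials gives mu = 4. Corank 1: A-series; mu = 4 gives A_4.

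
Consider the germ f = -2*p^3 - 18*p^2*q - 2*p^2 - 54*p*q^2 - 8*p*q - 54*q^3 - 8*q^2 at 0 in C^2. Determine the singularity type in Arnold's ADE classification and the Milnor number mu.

The Hessian of f at 0 has rank 1. Corank 1: A-series; mu = 2 gives A_2.

Type A2, Milnor number mu = 2.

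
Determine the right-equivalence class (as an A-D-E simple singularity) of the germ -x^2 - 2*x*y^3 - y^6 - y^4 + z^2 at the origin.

A_{3}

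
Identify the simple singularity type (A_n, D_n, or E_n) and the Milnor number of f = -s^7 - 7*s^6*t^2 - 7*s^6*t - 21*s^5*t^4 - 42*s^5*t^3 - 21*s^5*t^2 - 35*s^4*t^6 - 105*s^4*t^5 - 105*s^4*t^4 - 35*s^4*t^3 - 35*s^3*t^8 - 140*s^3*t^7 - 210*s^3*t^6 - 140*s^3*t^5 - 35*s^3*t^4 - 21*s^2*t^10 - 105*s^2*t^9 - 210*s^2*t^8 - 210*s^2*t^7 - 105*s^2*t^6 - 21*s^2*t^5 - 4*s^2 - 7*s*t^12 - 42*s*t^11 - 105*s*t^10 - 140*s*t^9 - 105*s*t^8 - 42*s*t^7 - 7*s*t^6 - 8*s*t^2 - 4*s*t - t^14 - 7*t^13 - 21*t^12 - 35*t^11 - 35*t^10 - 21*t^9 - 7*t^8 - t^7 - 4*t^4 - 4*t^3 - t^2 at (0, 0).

The Hessian of f at 0 has rank 1. Corank 1: A-series; mu = 6 gives A_6.

Type A6, Milnor number mu = 6.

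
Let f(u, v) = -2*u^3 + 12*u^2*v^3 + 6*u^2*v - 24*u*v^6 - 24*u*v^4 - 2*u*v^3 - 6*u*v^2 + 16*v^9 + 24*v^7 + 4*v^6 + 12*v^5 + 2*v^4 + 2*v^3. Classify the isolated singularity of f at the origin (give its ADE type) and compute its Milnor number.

Type E_{7}, Milnor number mu = 7.

The Hessian of f at 0 has rank 0. Corank 2; j^3 = -2*(u - v)^3 is a perfect cube, so E-series; the 4-jet and mu = 7 give E_7.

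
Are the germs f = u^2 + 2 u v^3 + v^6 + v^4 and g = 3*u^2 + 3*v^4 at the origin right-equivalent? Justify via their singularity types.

Yes.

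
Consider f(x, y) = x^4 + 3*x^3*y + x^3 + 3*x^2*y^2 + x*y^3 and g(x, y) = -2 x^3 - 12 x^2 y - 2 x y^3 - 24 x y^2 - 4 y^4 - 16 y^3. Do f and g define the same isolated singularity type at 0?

The Hessian of f at 0 is [[0, 0], [0, 0]] with rank 0, so corank 2. A Groebner basis of the Jacobian ideal J(f) in C{x,y} is {3*x^2 + y^4 + y^3, x^3, x^2*y - x^2 - y^3/3, 2*x^2 + x*y^2 + 2*y^3/3}; counting standard monomials gives mu = 7. Corank 2; j^3 = x^3 is a perfect cube, so E-series; the 4-jet and mu = 7 give E_7. The Hessian of g at 0 is [[0, 0], [0, 0]] with rank 0, so corank 2. A Groebner basis of the Jacobian ideal J(g) in C{x,y} is {x^3 + 6*x^2*y + 48*x^2 + 192*x*y + 192*y^2, -6*x^2 + x*y^2 - 24*x*y - 24*y^2, 3*x^2 + 12*x*y + y^3 + 12*y^2}; counting standard monomials gives mu = 7. Corank 2; j^3 = -2*(x + 2*y)^3 is a perfect cube, so E-series; the 4-jet and mu = 7 give E_7. Both have type E_7, hence right-equivalent.

Yes.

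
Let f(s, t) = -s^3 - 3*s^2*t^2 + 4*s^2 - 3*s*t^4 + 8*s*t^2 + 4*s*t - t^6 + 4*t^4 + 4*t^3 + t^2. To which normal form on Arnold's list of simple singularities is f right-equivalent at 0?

The Hessian of f at 0 is [[8, 4], [4, 2]] with rank 1, so corank 1. A Groebner basis of the Jacobian ideal J(f) in C{s,t} is {t^2, s + t/2}; counting standard monomials gives mu = 2. Corank 1: A-series; mu = 2 gives A_2.

A_{2}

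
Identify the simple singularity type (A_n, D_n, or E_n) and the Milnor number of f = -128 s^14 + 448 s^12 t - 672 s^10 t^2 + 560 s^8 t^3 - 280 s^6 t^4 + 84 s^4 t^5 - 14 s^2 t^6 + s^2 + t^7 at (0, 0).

The Hessian of f at 0 has rank 1. Corank 1: A-series; mu = 6 gives A_6.

Type A_{6}, Milnor number mu = 6.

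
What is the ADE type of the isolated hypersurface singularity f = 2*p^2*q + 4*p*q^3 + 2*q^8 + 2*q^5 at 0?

The Hessian of f at 0 has rank 0. Corank 2; j^3 = 2*p^2*q has shape L^2 M (L != M), so D-series; mu = 9 gives D_9.

D_9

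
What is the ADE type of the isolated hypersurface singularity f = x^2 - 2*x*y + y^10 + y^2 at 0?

A_{9}

The Hessian of f at 0 is [[2, -2], [-2, 2]] with rank 1, so corank 1. A Groebner basis of the Jacobian ideal J(f) in C{x,y} is {y^9, x - y}; counting standard monomials gives mu = 9. Corank 1: A-series; mu = 9 gives A_9.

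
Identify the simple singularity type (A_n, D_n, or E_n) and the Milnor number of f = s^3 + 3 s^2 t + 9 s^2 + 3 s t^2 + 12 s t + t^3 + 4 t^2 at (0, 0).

Type A_2, Milnor number mu = 2.

The Hessian of f at 0 has rank 1. Corank 1: A-series; mu = 2 gives A_2.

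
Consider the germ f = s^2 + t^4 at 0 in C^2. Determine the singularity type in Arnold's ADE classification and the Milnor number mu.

The Hessian of f at 0 has rank 1. Corank 1: A-series; mu = 3 gives A_3.

Type A_3, Milnor number mu = 3.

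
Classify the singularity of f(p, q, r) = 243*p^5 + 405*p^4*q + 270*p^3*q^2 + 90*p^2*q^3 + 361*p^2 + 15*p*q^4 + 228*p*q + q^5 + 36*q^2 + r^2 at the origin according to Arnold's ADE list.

A_4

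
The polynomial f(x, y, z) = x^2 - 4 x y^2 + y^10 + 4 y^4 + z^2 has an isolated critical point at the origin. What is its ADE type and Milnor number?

The Hessian of f at 0 has rank 2. Corank 1: A-series; mu = 9 gives A_9.

Type A_9, Milnor number mu = 9.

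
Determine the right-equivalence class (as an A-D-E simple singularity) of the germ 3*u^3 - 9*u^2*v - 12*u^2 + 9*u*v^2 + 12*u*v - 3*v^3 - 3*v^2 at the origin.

The Hessian of f at 0 has rank 1. Corank 1: A-series; mu = 2 gives A_2.

A_2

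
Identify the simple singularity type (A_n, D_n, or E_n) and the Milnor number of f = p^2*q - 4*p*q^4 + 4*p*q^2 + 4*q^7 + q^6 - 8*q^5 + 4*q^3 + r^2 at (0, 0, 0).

Type D_7, Milnor number mu = 7.

The Hessian of f at 0 has rank 1. Corank 2; j^3 = q*(p + 2*q)^2 has shape L^2 M (L != M), so D-series; mu = 7 gives D_7.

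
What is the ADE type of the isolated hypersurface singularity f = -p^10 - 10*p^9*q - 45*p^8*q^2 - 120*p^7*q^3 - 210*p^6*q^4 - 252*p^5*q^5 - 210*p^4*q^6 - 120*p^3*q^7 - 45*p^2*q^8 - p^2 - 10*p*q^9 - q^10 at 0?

A_{9}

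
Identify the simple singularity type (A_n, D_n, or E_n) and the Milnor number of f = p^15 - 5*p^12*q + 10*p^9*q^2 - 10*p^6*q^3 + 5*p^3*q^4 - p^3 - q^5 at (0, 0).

Type E_8, Milnor number mu = 8.

The Hessian of f at 0 is [[0, 0], [0, 0]] with rank 0, so corank 2. A Groebner basis of the Jacobian ideal J(f) in C{p,q} is {q^4, p^2}; counting standard monomials gives mu = 8. Corank 2; j^3 = -p^3 is a perfect cube, so E-series; the 5-jet and mu = 8 give E_8.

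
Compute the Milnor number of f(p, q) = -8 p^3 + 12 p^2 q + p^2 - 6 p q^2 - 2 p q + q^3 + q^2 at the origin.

The Hessian of f at 0 is [[2, -2], [-2, 2]] with rank 1, so corank 1. A Groebner basis of the Jacobian ideal J(f) in C{p,q} is {q^2, p - q}; counting standard monomials gives mu = 2. Corank 1: A-series; mu = 2 gives A_2.

2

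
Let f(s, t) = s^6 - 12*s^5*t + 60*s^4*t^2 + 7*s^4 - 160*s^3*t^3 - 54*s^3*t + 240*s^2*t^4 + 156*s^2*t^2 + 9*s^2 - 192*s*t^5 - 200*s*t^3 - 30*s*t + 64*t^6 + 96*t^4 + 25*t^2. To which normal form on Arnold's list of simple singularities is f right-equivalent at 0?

A3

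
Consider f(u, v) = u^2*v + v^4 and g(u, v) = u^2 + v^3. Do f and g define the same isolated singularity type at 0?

No.

The Hessian of f at 0 is [[0, 0], [0, 0]] with rank 0, so corank 2. A Groebner basis of the Jacobian ideal J(f) in C{u,v} is {u^3, u^2/4 + v^3, u*v}; counting standard monomials gives mu = 5. Corank 2; j^3 = u^2*v has shape L^2 M (L != M), so D-series; mu = 5 gives D_5. The Hessian of g at 0 is [[2, 0], [0, 0]] with rank 1, so corank 1. A Groebner basis of the Jacobian ideal J(g) in C{u,v} is {v^2, u}; counting standard monomials gives mu = 2. Corank 1: A-series; mu = 2 gives A_2. f is D_5 but g is A_2, hence not right-equivalent.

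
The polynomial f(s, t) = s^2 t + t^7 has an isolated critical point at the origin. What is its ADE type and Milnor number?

Type D_8, Milnor number mu = 8.

The Hessian of f at 0 has rank 0. Corank 2; j^3 = s^2*t has shape L^2 M (L != M), so D-series; mu = 8 gives D_8.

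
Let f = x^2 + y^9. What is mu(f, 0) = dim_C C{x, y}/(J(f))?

8

The Hessian of f at 0 has rank 1. Corank 1: A-series; mu = 8 gives A_8.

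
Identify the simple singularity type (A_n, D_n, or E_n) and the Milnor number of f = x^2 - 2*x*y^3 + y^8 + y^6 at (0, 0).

Type A_{7}, Milnor number mu = 7.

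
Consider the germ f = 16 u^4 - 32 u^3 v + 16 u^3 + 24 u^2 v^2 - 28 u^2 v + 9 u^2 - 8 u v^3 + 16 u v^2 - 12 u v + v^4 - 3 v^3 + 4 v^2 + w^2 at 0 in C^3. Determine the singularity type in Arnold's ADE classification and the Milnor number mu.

The Hessian of f at 0 is [[18, -12, 0], [-12, 8, 0], [0, 0, 2]] with rank 2, so corank 1. A Groebner basis of the Jacobian ideal J(f) in C{u,v,w} is {v^2, u - 2*v/3, w}; counting standard monomials gives mu = 2. Corank 1: A-series; mu = 2 gives A_2.

Type A_2, Milnor number mu = 2.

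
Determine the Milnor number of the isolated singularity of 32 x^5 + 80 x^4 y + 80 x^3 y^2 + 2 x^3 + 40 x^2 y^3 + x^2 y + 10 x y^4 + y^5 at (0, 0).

The Hessian of f at 0 is [[0, 0], [0, 0]] with rank 0, so corank 2. A Groebner basis of the Jacobian ideal J(f) in C{x,y} is {-x*y/10 + y^4, x*y^2, x^2 + x*y/2}; counting standard monomials gives mu = 6. Corank 2; j^3 = x^2*(2*x + y) has shape L^2 M (L != M), so D-series; mu = 6 gives D_6.

6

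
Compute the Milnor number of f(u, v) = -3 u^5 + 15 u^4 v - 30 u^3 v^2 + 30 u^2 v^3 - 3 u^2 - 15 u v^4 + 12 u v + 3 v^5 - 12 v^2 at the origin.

4

The Hessian of f at 0 is [[-6, 12], [12, -24]] with rank 1, so corank 1. A Groebner basis of the Jacobian ideal J(f) in C{u,v} is {v^4, u - 2*v}; counting standard monomials gives mu = 4. Corank 1: A-series; mu = 4 gives A_4.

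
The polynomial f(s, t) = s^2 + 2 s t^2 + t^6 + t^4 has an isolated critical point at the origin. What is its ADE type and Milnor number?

Type A_{5}, Milnor number mu = 5.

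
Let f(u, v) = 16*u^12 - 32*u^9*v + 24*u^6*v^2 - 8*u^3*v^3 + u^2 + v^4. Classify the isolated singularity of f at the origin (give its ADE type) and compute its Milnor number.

Type A_3, Milnor number mu = 3.

The Hessian of f at 0 has rank 1. Corank 1: A-series; mu = 3 gives A_3.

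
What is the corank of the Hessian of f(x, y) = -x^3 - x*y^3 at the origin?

2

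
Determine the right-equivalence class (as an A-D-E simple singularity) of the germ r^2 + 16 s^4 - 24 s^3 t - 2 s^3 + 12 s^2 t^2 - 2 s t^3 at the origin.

E7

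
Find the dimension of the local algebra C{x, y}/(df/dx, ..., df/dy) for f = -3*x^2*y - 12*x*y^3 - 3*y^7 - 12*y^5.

The Hessian of f at 0 has rank 0. Corank 2; j^3 = -3*x^2*y has shape L^2 M (L != M), so D-series; mu = 8 gives D_8.

8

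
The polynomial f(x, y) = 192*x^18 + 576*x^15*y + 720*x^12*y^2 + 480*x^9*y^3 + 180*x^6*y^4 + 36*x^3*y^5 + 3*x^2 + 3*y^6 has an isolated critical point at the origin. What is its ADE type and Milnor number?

Type A_{5}, Milnor number mu = 5.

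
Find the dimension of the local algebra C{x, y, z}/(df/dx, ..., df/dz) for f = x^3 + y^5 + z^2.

8

The Hessian of f at 0 has rank 1. Corank 2; j^3 = x^3 is a perfect cube, so E-series; the 5-jet and mu = 8 give E_8.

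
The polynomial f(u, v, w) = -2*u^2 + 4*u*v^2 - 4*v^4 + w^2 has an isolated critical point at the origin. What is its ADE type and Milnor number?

Type A3, Milnor number mu = 3.

The Hessian of f at 0 has rank 2. Corank 1: A-series; mu = 3 gives A_3.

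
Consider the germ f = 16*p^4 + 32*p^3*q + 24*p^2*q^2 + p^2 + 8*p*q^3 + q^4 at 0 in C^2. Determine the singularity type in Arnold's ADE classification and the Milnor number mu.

The Hessian of f at 0 is [[2, 0], [0, 0]] with rank 1, so corank 1. A Groebner basis of the Jacobian ideal J(f) in C{p,q} is {q^3, p}; counting standard monomials gives mu = 3. Corank 1: A-series; mu = 3 gives A_3.

Type A3, Milnor number mu = 3.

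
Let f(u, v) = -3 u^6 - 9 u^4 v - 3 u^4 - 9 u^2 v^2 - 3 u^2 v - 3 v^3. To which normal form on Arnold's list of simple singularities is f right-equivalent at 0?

D4

The Hessian of f at 0 has rank 0. Corank 2; j^3 = -3*v*(u^2 + v^2) splits into three distinct lines over C (the quadratic factor has nonzero discriminant), so D_4.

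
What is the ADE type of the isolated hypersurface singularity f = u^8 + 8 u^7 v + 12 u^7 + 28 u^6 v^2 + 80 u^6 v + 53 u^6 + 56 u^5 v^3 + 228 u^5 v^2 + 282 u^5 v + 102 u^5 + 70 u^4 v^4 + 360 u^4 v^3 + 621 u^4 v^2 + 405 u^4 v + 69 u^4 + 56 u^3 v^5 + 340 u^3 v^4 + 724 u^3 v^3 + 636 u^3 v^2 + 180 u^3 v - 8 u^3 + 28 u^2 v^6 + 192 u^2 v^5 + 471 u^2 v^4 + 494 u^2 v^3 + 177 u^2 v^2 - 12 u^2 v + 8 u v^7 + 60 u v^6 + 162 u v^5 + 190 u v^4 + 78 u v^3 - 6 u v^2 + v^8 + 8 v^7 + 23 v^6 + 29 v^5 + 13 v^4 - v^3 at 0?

The Hessian of f at 0 has rank 0. Corank 2; j^3 = -(2*u + v)^3 is a perfect cube, so E-series; the 4-jet and mu = 6 give E_6.

E6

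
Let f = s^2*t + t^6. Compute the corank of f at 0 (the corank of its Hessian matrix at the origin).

2

Hessian at 0 has rank 0.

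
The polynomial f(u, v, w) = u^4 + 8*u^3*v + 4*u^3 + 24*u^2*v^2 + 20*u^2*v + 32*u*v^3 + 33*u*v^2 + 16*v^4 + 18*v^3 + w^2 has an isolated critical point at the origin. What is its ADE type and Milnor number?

Type D_5, Milnor number mu = 5.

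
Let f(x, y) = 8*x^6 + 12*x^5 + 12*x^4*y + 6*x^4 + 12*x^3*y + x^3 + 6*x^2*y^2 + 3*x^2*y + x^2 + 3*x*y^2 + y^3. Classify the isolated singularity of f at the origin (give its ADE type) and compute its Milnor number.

The Hessian of f at 0 is [[2, 0], [0, 0]] with rank 1, so corank 1. A Groebner basis of the Jacobian ideal J(f) in C{x,y} is {y^2, x}; counting standard monomials gives mu = 2. Corank 1: A-series; mu = 2 gives A_2.

Type A_{2}, Milnor number mu = 2.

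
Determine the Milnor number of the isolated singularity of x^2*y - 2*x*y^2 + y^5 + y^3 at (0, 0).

The Hessian of f at 0 is [[0, 0], [0, 0]] with rank 0, so corank 2. A Groebner basis of the Jacobian ideal J(f) in C{x,y} is {x^2/5 + y^4 - y^2/5, x^3 - y^3, x*y - y^2}; counting standard monomials gives mu = 6. Corank 2; j^3 = y*(x - y)^2 has shape L^2 M (L != M), so D-series; mu = 6 gives D_6.

6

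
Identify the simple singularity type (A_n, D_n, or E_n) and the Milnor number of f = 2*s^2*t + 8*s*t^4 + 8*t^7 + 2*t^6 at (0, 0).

The Hessian of f at 0 has rank 0. Corank 2; j^3 = 2*s^2*t has shape L^2 M (L != M), so D-series; mu = 7 gives D_7.

Type D7, Milnor number mu = 7.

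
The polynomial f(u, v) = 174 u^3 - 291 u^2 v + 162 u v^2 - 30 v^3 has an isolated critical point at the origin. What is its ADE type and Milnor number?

The Hessian of f at 0 has rank 0. Corank 2; j^3 = 3*(2*u - v)*(29*u^2 - 34*u*v + 10*v^2) splits into three distinct lines over C (the quadratic factor has nonzero discriminant), so D_4.

Type D4, Milnor number mu = 4.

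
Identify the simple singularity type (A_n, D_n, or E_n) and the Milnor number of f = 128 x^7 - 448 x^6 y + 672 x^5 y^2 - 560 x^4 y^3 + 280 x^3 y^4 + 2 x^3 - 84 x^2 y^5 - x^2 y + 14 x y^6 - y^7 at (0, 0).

Type D8, Milnor number mu = 8.

The Hessian of f at 0 is [[0, 0], [0, 0]] with rank 0, so corank 2. A Groebner basis of the Jacobian ideal J(f) in C{x,y} is {x*y/14 + y^6, x*y^2, x^2 - x*y/2}; counting standard monomials gives mu = 8. Corank 2; j^3 = x^2*(2*x - y) has shape L^2 M (L != M), so D-series; mu = 8 gives D_8.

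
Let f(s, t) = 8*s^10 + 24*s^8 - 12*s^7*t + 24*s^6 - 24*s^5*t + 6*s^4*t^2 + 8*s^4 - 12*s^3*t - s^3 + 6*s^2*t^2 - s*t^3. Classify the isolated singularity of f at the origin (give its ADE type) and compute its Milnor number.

The Hessian of f at 0 has rank 0. Corank 2; j^3 = -s^3 is a perfect cube, so E-series; the 4-jet and mu = 7 give E_7.

Type E_7, Milnor number mu = 7.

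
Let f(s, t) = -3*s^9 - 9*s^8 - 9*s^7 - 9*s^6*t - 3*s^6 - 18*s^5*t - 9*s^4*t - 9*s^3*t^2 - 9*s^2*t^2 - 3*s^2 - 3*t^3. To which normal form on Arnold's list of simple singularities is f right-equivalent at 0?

A_{2}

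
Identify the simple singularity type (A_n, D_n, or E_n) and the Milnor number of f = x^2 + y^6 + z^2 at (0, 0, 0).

Type A_5, Milnor number mu = 5.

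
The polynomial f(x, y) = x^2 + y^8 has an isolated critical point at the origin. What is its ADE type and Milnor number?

Type A7, Milnor number mu = 7.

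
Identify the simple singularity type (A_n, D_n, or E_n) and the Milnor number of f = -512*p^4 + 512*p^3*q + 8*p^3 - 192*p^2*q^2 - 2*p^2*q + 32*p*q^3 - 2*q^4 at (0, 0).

The Hessian of f at 0 has rank 0. Corank 2; j^3 = 2*p^2*(4*p - q) has shape L^2 M (L != M), so D-series; mu = 5 gives D_5.

Type D_{5}, Milnor number mu = 5.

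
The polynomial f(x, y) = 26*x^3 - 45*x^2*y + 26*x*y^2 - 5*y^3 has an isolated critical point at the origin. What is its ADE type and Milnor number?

The Hessian of f at 0 has rank 0. Corank 2; j^3 = (2*x - y)*(13*x^2 - 16*x*y + 5*y^2) splits into three distinct lines over C (the quadratic factor has nonzero discriminant), so D_4.

Type D_4, Milnor number mu = 4.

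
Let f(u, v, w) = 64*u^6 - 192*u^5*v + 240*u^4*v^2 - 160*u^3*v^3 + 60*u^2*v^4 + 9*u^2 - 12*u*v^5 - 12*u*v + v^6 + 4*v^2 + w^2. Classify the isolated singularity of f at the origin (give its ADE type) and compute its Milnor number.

The Hessian of f at 0 is [[18, -12, 0], [-12, 8, 0], [0, 0, 2]] with rank 2, so corank 1. A Groebner basis of the Jacobian ideal J(f) in C{u,v,w} is {v^5, u - 2*v/3, w}; counting standard monomials gives mu = 5. Corank 1: A-series; mu = 5 gives A_5.

Type A_{5}, Milnor number mu = 5.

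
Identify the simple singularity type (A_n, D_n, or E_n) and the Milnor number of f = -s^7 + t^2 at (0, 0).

Type A6, Milnor number mu = 6.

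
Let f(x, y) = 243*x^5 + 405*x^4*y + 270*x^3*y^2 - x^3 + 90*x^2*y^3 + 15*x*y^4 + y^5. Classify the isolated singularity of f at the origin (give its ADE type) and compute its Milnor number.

The Hessian of f at 0 is [[0, 0], [0, 0]] with rank 0, so corank 2. A Groebner basis of the Jacobian ideal J(f) in C{x,y} is {y^5, x*y^3 + y^4/12, x^2}; counting standard monomials gives mu = 8. Corank 2; j^3 = -x^3 is a perfect cube, so E-series; the 5-jet and mu = 8 give E_8.

Type E_8, Milnor number mu = 8.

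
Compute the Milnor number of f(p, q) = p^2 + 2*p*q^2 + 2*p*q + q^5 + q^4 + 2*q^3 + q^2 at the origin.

4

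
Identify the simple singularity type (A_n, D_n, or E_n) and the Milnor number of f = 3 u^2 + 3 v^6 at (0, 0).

Type A_5, Milnor number mu = 5.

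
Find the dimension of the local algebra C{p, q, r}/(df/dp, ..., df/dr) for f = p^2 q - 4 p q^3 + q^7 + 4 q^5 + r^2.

The Hessian of f at 0 has rank 1. Corank 2; j^3 = p^2*q has shape L^2 M (L != M), so D-series; mu = 8 gives D_8.

8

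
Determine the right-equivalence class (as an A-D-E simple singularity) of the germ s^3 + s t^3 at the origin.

The Hessian of f at 0 has rank 0. Corank 2; j^3 = s^3 is a perfect cube, so E-series; the 4-jet and mu = 7 give E_7.

E_7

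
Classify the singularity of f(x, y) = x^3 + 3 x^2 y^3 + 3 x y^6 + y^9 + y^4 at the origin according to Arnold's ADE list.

E_{6}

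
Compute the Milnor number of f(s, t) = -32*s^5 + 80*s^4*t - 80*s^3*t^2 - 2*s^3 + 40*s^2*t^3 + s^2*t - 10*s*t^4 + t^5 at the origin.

6

The Hessian of f at 0 is [[0, 0], [0, 0]] with rank 0, so corank 2. A Groebner basis of the Jacobian ideal J(f) in C{s,t} is {s*t/10 + t^4, s*t^2, s^2 - s*t/2}; counting standard monomials gives mu = 6. Corank 2; j^3 = -s^2*(2*s - t) has shape L^2 M (L != M), so D-series; mu = 6 gives D_6.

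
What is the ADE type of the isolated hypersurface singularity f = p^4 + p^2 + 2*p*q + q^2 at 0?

A3

The Hessian of f at 0 is [[2, 2], [2, 2]] with rank 1, so corank 1. A Groebner basis of the Jacobian ideal J(f) in C{p,q} is {q^3, p + q}; counting standard monomials gives mu = 3. Corank 1: A-series; mu = 3 gives A_3.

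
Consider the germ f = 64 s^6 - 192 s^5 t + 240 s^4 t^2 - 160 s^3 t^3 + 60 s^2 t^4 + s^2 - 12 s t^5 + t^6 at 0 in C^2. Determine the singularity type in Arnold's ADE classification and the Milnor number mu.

Type A_{5}, Milnor number mu = 5.

The Hessian of f at 0 is [[2, 0], [0, 0]] with rank 1, so corank 1. A Groebner basis of the Jacobian ideal J(f) in C{s,t} is {t^5, s}; counting standard monomials gives mu = 5. Corank 1: A-series; mu = 5 gives A_5.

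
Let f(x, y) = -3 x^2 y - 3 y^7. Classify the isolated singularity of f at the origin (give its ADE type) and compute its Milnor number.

Type D_8, Milnor number mu = 8.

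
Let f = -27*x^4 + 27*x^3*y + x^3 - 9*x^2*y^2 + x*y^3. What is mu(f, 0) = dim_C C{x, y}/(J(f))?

7

The Hessian of f at 0 has rank 0. Corank 2; j^3 = x^3 is a perfect cube, so E-series; the 4-jet and mu = 7 give E_7.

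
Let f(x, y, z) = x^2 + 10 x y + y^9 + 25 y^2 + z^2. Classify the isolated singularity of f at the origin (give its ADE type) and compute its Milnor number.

Type A8, Milnor number mu = 8.

The Hessian of f at 0 has rank 2. Corank 1: A-series; mu = 8 gives A_8.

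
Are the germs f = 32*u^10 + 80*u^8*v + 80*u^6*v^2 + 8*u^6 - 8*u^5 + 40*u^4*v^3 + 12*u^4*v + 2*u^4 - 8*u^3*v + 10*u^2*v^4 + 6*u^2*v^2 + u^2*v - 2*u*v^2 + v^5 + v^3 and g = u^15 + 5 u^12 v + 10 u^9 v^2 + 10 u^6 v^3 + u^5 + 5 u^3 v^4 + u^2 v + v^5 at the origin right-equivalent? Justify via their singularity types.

Yes.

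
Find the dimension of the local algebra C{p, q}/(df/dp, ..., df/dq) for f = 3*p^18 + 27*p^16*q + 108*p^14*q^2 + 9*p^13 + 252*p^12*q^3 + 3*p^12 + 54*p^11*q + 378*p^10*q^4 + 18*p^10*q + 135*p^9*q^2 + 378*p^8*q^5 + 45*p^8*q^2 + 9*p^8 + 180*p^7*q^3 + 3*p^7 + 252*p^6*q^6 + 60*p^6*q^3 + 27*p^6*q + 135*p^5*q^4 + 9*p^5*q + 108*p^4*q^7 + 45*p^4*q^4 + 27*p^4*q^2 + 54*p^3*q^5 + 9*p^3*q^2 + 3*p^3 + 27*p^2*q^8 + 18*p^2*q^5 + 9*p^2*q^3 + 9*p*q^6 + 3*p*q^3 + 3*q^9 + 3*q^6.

7

The Hessian of f at 0 is [[0, 0], [0, 0]] with rank 0, so corank 2. A Groebner basis of the Jacobian ideal J(f) in C{p,q} is {p^3, p*q^2, 3*p^2 + q^3}; counting standard monomials gives mu = 7. Corank 2; j^3 = 3*p^3 is a perfect cube, so E-series; the 4-jet and mu = 7 give E_7.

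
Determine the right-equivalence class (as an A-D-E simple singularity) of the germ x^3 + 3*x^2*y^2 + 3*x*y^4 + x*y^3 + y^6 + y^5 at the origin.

The Hessian of f at 0 is [[0, 0], [0, 0]] with rank 0, so corank 2. A Groebner basis of the Jacobian ideal J(f) in C{x,y} is {-x^2 + y^4 - y^3/3, x^3, x^2*y + x^2/3 + y^3/9, x^2 + x*y^2 + y^3/3}; counting standard monomials gives mu = 7. Corank 2; j^3 = x^3 is a perfect cube, so E-series; the 4-jet and mu = 7 give E_7.

E_7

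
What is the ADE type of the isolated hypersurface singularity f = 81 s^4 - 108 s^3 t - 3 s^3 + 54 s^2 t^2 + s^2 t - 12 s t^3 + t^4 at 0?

The Hessian of f at 0 has rank 0. Corank 2; j^3 = -s^2*(3*s - t) has shape L^2 M (L != M), so D-series; mu = 5 gives D_5.

D_5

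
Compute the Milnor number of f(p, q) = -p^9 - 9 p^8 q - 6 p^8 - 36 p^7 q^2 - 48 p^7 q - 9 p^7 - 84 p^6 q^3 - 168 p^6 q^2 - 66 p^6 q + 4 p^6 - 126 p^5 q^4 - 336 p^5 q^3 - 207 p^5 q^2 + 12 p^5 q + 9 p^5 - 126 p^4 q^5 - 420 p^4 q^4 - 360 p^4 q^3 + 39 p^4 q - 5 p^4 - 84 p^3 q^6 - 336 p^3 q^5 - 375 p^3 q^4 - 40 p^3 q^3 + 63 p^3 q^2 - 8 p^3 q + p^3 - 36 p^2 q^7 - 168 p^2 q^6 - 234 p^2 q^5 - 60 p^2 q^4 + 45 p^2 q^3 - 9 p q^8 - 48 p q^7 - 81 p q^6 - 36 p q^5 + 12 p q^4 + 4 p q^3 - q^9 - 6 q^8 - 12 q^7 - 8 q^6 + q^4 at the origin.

6

The Hessian of f at 0 has rank 0. Corank 2; j^3 = p^3 is a perfect cube, so E-series; the 4-jet and mu = 6 give E_6.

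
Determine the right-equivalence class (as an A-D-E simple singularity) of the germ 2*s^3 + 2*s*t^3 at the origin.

E_7

The Hessian of f at 0 has rank 0. Corank 2; j^3 = 2*s^3 is a perfect cube, so E-series; the 4-jet and mu = 7 give E_7.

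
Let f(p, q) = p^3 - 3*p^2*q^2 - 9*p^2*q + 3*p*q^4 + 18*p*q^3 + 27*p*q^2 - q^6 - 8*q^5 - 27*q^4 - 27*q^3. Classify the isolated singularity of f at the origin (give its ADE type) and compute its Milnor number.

Type E8, Milnor number mu = 8.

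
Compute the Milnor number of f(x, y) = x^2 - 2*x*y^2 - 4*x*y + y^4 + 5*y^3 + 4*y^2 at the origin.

The Hessian of f at 0 has rank 1. Corank 1: A-series; mu = 2 gives A_2.

2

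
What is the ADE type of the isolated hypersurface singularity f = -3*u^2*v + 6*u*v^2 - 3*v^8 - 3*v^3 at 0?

The Hessian of f at 0 is [[0, 0], [0, 0]] with rank 0, so corank 2. A Groebner basis of the Jacobian ideal J(f) in C{u,v} is {u^2/8 + v^7 - v^2/8, u^3 - v^3, u*v - v^2}; counting standard monomials gives mu = 9. Corank 2; j^3 = -3*v*(u - v)^2 has shape L^2 M (L != M), so D-series; mu = 9 gives D_9.

D_9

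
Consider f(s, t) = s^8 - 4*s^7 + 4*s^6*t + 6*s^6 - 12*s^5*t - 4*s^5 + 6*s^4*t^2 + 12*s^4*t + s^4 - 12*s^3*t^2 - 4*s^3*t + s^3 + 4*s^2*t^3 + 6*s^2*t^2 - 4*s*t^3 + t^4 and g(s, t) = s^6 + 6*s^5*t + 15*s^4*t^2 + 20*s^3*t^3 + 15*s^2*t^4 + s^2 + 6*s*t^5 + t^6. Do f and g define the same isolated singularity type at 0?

The Hessian of f at 0 has rank 0. Corank 2; j^3 = s^3 is a perfect cube, so E-series; the 4-jet and mu = 6 give E_6. The Hessian of g at 0 has rank 1. Corank 1: A-series; mu = 5 gives A_5. f is E_6 but g is A_5, hence not right-equivalent.

No.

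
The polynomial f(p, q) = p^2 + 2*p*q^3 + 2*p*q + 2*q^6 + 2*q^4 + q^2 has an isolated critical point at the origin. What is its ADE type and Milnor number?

Type A_5, Milnor number mu = 5.

The Hessian of f at 0 is [[2, 2], [2, 2]] with rank 1, so corank 1. A Groebner basis of the Jacobian ideal J(f) in C{p,q} is {p*q^2 - p - q, p + q^3 + q, p^2 + 2*p*q + q^2}; counting standard monomials gives mu = 5. Corank 1: A-series; mu = 5 gives A_5.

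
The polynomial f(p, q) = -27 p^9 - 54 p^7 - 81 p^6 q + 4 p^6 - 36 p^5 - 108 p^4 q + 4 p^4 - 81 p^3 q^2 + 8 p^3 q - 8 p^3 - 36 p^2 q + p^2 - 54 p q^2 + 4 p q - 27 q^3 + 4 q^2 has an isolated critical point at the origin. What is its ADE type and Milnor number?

The Hessian of f at 0 has rank 1. Corank 1: A-series; mu = 2 gives A_2.

Type A_{2}, Milnor number mu = 2.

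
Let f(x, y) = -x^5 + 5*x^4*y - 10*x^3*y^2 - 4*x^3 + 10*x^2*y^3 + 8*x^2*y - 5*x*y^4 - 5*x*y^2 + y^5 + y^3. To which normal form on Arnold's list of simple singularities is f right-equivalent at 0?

The Hessian of f at 0 is [[0, 0], [0, 0]] with rank 0, so corank 2. A Groebner basis of the Jacobian ideal J(f) in C{x,y} is {32*x*y/5 + y^4 - 16*y^2/5, x*y^2 - y^3/2, x^2 - 3*x*y/2 + y^2/2}; counting standard monomials gives mu = 6. Corank 2; j^3 = -(x - y)*(2*x - y)^2 has shape L^2 M (L != M), so D-series; mu = 6 gives D_6.

D_6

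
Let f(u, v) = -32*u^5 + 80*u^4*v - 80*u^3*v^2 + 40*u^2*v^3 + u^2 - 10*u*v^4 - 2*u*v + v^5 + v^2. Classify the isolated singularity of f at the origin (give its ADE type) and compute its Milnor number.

Type A4, Milnor number mu = 4.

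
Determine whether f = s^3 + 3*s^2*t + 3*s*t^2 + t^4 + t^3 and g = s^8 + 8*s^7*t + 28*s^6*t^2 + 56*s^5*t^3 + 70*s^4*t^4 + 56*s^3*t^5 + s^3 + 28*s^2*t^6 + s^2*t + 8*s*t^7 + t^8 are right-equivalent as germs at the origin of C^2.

The Hessian of f at 0 has rank 0. Corank 2; j^3 = (s + t)^3 is a perfect cube, so E-series; the 4-jet and mu = 6 give E_6. The Hessian of g at 0 has rank 0. Corank 2; j^3 = s^2*(s + t) has shape L^2 M (L != M), so D-series; mu = 9 gives D_9. f is E_6 but g is D_9, hence not right-equivalent.

No.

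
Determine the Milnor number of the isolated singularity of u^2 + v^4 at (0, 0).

3

The Hessian of f at 0 is [[2, 0], [0, 0]] with rank 1, so corank 1. A Groebner basis of the Jacobian ideal J(f) in C{u,v} is {v^3, u}; counting standard monomials gives mu = 3. Corank 1: A-series; mu = 3 gives A_3.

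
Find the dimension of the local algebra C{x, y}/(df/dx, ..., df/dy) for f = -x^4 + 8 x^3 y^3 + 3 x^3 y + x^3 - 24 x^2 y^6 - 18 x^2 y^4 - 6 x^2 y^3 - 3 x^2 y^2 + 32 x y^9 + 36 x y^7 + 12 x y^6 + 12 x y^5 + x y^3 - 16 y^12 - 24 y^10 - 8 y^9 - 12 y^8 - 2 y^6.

7

The Hessian of f at 0 is [[0, 0], [0, 0]] with rank 0, so corank 2. A Groebner basis of the Jacobian ideal J(f) in C{x,y} is {3*x^2 + y^4 + y^3, x^3, x^2*y - x^2 - y^3/3, -2*x^2 + x*y^2 - 2*y^3/3}; counting standard monomials gives mu = 7. Corank 2; j^3 = x^3 is a perfect cube, so E-series; the 4-jet and mu = 7 give E_7.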